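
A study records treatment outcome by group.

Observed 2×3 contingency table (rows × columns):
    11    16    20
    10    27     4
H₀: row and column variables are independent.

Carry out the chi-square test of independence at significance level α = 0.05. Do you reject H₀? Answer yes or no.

Row totals [47, 41], col totals [21, 43, 24], n=88
χ² = (11−11.22)²/11.22 + (16−22.97)²/22.97 + (20−12.82)²/12.82 + (10−9.78)²/9.78 + (27−20.03)²/20.03 + (4−11.18)²/11.18 = 13.1804
df = 2
p-value (upper-tail) = 0.00137
At α=0.05: p < α → reject H₀

reject H₀: yes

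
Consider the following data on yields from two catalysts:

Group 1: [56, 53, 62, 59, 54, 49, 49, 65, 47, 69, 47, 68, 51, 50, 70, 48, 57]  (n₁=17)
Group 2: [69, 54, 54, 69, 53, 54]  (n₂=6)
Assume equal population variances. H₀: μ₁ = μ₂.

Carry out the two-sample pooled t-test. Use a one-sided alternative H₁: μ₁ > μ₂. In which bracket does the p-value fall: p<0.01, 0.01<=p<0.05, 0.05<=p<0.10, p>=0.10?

p-value bracket: p>=0.10

x̄₁=56.118, s₁=8.038, n₁=17
x̄₂=58.833, s₂=7.885, n₂=6
s_p² = [16·8.038² + 5·7.885²]/21 = 64.0285
SE = √(s_p²·(1/17+1/6)) = 3.7997
t = (56.118−58.833)/3.7997 = -0.7147
df = 21
p-value (one-sided, H₁ greater) = 0.75867
→ bracket: p>=0.10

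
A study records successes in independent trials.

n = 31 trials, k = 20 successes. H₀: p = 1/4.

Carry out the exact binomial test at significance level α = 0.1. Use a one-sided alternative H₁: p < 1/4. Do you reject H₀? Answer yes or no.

reject H₀: no

Exact binomial: n=31, k=20, p₀=1/4=0.2500
P(X≤20) from Σ C(n,i)·p₀^i·(1−p₀)^(n−i)
p-value (one-sided, H₁ less) = 1.00000
At α=0.1: p ≥ α → fail to reject H₀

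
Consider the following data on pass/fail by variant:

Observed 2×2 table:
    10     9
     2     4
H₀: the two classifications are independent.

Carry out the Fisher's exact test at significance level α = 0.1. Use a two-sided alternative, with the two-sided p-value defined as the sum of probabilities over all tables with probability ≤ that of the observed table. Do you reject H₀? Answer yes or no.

reject H₀: no

Margins: r₁=19, r₂=6, c₁=12, c₂=13, n=25
p_obs = C(19,10)·C(6,2)/C(25,12); sum pmf over tables with pmf ≤ p_obs
p-value (two-sided) = 0.64472
At α=0.1: p ≥ α → fail to reject H₀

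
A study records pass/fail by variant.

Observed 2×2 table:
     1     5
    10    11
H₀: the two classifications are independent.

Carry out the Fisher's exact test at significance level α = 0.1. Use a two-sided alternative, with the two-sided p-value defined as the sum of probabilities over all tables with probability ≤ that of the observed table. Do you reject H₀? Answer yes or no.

Margins: r₁=6, r₂=21, c₁=11, c₂=16, n=27
p_obs = C(6,1)·C(21,10)/C(27,11); sum pmf over tables with pmf ≤ p_obs
p-value (two-sided) = 0.34968
At α=0.1: p ≥ α → fail to reject H₀

reject H₀: no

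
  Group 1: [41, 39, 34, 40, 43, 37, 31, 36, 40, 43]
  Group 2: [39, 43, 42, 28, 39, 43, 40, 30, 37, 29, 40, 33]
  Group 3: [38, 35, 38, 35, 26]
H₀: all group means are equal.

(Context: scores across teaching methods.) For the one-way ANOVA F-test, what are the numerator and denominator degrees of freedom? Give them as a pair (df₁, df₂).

degrees of freedom = [2, 24]

k = 3 groups, N = 27 total
df = (k−1, N−k) = (3−1, 27−3) = (2, 24)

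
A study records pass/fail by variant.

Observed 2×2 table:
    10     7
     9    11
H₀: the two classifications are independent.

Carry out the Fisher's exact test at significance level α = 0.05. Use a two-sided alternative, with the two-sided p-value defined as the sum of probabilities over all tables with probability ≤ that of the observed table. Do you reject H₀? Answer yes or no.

reject H₀: no

Margins: r₁=17, r₂=20, c₁=19, c₂=18, n=37
p_obs = C(17,10)·C(20,9)/C(37,19); sum pmf over tables with pmf ≤ p_obs
p-value (two-sided) = 0.51481
At α=0.05: p ≥ α → fail to reject H₀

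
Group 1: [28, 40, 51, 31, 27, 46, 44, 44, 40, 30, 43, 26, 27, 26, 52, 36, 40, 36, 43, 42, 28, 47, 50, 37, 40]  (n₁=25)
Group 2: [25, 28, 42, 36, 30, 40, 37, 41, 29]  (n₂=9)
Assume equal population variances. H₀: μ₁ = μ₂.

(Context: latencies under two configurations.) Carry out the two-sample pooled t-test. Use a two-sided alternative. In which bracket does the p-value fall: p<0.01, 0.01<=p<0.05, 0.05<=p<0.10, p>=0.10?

p-value bracket: p>=0.10

x̄₁=38.160, s₁=8.315, n₁=25
x̄₂=34.222, s₂=6.320, n₂=9
s_p² = [24·8.315² + 8·6.320²]/32 = 61.8411
SE = √(s_p²·(1/25+1/9)) = 3.0569
t = (38.160−34.222)/3.0569 = 1.2881
df = 32
p-value (two-sided) = 0.20693
→ bracket: p>=0.10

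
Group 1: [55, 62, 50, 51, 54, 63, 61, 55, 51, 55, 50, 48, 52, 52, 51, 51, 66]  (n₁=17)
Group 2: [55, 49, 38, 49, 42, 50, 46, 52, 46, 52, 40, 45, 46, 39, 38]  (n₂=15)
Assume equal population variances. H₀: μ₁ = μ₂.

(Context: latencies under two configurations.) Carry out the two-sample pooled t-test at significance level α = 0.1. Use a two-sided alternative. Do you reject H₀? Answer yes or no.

reject H₀: yes

x̄₁=54.529, s₁=5.293, n₁=17
x̄₂=45.800, s₂=5.454, n₂=15
s_p² = [16·5.293² + 14·5.454²]/30 = 28.8212
SE = √(s_p²·(1/17+1/15)) = 1.9018
t = (54.529−45.800)/1.9018 = 4.5901
df = 30
p-value (two-sided) = 0.00007
At α=0.1: p < α → reject H₀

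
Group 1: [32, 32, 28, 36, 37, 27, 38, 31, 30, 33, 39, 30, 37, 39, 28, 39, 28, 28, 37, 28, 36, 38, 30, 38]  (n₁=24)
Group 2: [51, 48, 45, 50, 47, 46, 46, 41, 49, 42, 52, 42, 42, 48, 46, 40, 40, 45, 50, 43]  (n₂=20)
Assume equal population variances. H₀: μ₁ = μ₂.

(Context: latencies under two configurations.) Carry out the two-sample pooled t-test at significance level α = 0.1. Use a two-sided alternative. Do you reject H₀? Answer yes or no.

x̄₁=33.292, s₁=4.379, n₁=24
x̄₂=45.650, s₂=3.731, n₂=20
s_p² = [23·4.379² + 19·3.731²]/42 = 16.7978
SE = √(s_p²·(1/24+1/20)) = 1.2409
t = (33.292−45.650)/1.2409 = -9.9593
df = 42
p-value (two-sided) = 0.00000
At α=0.1: p < α → reject H₀

reject H₀: yes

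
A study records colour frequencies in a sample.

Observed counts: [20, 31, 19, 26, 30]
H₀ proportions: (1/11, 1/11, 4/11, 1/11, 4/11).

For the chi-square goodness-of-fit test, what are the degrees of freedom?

df = k − 1 = 5 − 1 = 4

degrees of freedom = 4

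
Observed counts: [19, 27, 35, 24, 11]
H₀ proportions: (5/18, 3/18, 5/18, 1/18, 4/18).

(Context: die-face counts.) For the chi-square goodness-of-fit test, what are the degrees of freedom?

df = k − 1 = 5 − 1 = 4

degrees of freedom = 4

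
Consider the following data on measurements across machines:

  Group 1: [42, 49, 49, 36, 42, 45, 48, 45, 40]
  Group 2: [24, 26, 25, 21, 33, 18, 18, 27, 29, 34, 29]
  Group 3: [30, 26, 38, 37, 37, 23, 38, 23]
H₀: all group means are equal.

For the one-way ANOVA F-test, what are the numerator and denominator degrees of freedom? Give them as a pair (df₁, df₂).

degrees of freedom = [2, 25]

k = 3 groups, N = 28 total
df = (k−1, N−k) = (3−1, 28−3) = (2, 25)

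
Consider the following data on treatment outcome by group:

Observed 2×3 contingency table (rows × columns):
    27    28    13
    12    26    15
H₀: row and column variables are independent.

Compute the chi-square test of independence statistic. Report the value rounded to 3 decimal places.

test statistic = 4.191

Row totals [68, 53], col totals [39, 54, 28], n=121
χ² = (27−21.92)²/21.92 + (28−30.35)²/30.35 + (13−15.74)²/15.74 + (12−17.08)²/17.08 + (26−23.65)²/23.65 + (15−12.26)²/12.26 = 4.1911
df = 2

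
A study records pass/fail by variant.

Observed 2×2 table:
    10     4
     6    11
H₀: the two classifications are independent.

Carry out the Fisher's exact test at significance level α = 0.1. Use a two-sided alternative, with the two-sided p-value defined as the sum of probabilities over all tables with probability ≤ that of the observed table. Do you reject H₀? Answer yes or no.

Margins: r₁=14, r₂=17, c₁=16, c₂=15, n=31
p_obs = C(14,10)·C(17,6)/C(31,16); sum pmf over tables with pmf ≤ p_obs
p-value (two-sided) = 0.07317
At α=0.1: p < α → reject H₀

reject H₀: yes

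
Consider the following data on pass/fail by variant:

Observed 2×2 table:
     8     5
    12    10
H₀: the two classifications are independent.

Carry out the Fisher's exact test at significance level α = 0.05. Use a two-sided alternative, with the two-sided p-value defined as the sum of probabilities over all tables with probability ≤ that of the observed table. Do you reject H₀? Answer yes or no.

reject H₀: no

Margins: r₁=13, r₂=22, c₁=20, c₂=15, n=35
p_obs = C(13,8)·C(22,12)/C(35,20); sum pmf over tables with pmf ≤ p_obs
p-value (two-sided) = 0.73720
At α=0.05: p ≥ α → fail to reject H₀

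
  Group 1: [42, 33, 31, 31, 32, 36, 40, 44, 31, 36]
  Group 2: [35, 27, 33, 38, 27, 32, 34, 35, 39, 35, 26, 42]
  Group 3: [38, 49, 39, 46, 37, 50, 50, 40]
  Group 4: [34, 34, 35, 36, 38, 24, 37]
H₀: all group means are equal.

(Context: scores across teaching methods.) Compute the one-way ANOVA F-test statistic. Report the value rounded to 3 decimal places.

Group means [35.60, 33.58, 43.62, 34.00], grand mean 36.378
SSB = Σnᵢ(x̄ᵢ−x̄)² = 559.511; SSW = ΣΣ(x−x̄ᵢ)² = 843.192
MSB = 559.511/3 = 186.5037; MSW = 843.192/33 = 25.5513
F = MSB/MSW = 7.2992
df = (3, 33)

test statistic = 7.299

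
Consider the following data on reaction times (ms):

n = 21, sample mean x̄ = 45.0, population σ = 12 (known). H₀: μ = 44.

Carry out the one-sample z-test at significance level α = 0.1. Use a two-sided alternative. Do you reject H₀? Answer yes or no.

SE = σ/√n = 12/√21 = 2.6186
z = (x̄−μ₀)/SE = (45.0−44)/2.6186 = 0.3819
p-value (two-sided) = 0.70255
At α=0.1: p ≥ α → fail to reject H₀

reject H₀: no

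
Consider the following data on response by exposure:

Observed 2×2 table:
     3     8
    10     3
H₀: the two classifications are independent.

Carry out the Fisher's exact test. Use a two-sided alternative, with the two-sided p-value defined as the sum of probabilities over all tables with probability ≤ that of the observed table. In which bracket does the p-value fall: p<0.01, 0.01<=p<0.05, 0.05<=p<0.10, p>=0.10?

Margins: r₁=11, r₂=13, c₁=13, c₂=11, n=24
p_obs = C(11,3)·C(13,10)/C(24,13); sum pmf over tables with pmf ≤ p_obs
p-value (two-sided) = 0.03773
→ bracket: 0.01<=p<0.05

p-value bracket: 0.01<=p<0.05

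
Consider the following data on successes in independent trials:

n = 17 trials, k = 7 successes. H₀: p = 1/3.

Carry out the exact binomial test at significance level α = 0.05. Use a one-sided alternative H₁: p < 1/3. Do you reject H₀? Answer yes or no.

Exact binomial: n=17, k=7, p₀=1/3=0.3333
P(X≤7) from Σ C(n,i)·p₀^i·(1−p₀)^(n−i)
p-value (one-sided, H₁ less) = 0.82814
At α=0.05: p ≥ α → fail to reject H₀

reject H₀: no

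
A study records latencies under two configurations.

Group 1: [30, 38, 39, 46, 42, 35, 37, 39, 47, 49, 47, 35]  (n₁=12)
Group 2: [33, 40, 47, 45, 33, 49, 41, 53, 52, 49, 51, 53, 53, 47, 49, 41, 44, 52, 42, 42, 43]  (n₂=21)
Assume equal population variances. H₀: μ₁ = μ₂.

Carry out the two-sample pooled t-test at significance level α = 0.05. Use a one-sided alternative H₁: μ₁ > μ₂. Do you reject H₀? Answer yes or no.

reject H₀: no

x̄₁=40.333, s₁=5.898, n₁=12
x̄₂=45.667, s₂=6.086, n₂=21
s_p² = [11·5.898² + 20·6.086²]/31 = 36.2366
SE = √(s_p²·(1/12+1/21)) = 2.1784
t = (40.333−45.667)/2.1784 = -2.4483
df = 31
p-value (one-sided, H₁ greater) = 0.98990
At α=0.05: p ≥ α → fail to reject H₀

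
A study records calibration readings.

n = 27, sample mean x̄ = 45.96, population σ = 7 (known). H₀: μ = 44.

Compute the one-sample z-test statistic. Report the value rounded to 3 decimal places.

SE = σ/√n = 7/√27 = 1.3472
z = (x̄−μ₀)/SE = (45.96−44)/1.3472 = 1.4549

test statistic = 1.455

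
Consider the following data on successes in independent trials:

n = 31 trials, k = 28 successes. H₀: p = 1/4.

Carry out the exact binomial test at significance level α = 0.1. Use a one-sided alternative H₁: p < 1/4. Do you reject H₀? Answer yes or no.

reject H₀: no

Exact binomial: n=31, k=28, p₀=1/4=0.2500
P(X≤28) from Σ C(n,i)·p₀^i·(1−p₀)^(n−i)
p-value (one-sided, H₁ less) = 1.00000
At α=0.1: p ≥ α → fail to reject H₀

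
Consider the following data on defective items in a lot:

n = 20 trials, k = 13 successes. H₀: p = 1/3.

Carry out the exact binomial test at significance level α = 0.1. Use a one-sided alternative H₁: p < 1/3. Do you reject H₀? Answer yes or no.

Exact binomial: n=20, k=13, p₀=1/3=0.3333
P(X≤13) from Σ C(n,i)·p₀^i·(1−p₀)^(n−i)
p-value (one-sided, H₁ less) = 0.99912
At α=0.1: p ≥ α → fail to reject H₀

reject H₀: no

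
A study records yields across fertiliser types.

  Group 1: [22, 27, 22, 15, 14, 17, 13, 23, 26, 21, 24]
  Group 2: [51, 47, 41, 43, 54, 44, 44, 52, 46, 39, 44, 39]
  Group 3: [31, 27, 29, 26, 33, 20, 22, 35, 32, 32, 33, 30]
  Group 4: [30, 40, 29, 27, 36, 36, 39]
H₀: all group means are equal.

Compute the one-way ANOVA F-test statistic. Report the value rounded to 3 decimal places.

test statistic = 53.011

Group means [20.36, 45.33, 29.17, 33.86], grand mean 32.262
SSB = Σnᵢ(x̄ᵢ−x̄)² = 3740.383; SSW = ΣΣ(x−x̄ᵢ)² = 893.736
MSB = 3740.383/3 = 1246.7944; MSW = 893.736/38 = 23.5194
F = MSB/MSW = 53.0114
df = (3, 38)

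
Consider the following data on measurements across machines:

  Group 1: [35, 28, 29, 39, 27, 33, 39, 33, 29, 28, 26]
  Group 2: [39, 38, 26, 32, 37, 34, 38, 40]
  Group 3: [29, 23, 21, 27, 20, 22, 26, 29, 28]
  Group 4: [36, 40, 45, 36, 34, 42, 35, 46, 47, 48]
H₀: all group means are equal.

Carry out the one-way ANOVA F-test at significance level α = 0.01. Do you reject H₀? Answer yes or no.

Group means [31.45, 35.50, 25.00, 40.90], grand mean 33.263
SSB = Σnᵢ(x̄ᵢ−x̄)² = 1273.741; SSW = ΣΣ(x−x̄ᵢ)² = 731.627
MSB = 1273.741/3 = 424.5804; MSW = 731.627/34 = 21.5184
F = MSB/MSW = 19.7310
df = (3, 34)
p-value (upper-tail) = 0.00000
At α=0.01: p < α → reject H₀

reject H₀: yes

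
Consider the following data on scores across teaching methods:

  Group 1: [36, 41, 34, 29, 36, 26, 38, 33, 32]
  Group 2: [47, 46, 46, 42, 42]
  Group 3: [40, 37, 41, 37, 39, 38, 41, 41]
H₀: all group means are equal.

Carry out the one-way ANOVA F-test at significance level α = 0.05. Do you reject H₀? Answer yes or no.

Group means [33.89, 44.60, 39.25], grand mean 38.273
SSB = Σnᵢ(x̄ᵢ−x̄)² = 380.775; SSW = ΣΣ(x−x̄ᵢ)² = 211.589
MSB = 380.775/2 = 190.3874; MSW = 211.589/19 = 11.1363
F = MSB/MSW = 17.0962
df = (2, 19)
p-value (upper-tail) = 0.00006
At α=0.05: p < α → reject H₀

reject H₀: yes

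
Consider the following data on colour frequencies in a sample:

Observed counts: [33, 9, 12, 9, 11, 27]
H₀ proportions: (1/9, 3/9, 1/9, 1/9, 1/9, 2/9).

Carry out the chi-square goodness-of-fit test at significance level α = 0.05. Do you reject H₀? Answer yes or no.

reject H₀: yes

n = 101; E_i = n·p_i = [11.22, 33.67, 11.22, 11.22, 11.22, 22.44]
χ² = (33−11.22)²/11.22 + (9−33.67)²/33.67 + (12−11.22)²/11.22 + (9−11.22)²/11.22 + (11−11.22)²/11.22 + (27−22.44)²/22.44 = 61.7574
df = 5
p-value (upper-tail) = 0.00000
At α=0.05: p < α → reject H₀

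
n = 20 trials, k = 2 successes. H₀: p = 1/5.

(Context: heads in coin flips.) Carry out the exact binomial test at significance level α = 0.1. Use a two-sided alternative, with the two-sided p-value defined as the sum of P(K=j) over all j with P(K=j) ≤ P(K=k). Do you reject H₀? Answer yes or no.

Exact binomial: n=20, k=2, p₀=1/5=0.2000
P(X=j) = C(n,j)·p₀^j·(1−p₀)^(n−j); p = Σ P(X=j) over j with P(X=j) ≤ P(X=2)
p-value (two-sided) = 0.40188
At α=0.1: p ≥ α → fail to reject H₀

reject H₀: no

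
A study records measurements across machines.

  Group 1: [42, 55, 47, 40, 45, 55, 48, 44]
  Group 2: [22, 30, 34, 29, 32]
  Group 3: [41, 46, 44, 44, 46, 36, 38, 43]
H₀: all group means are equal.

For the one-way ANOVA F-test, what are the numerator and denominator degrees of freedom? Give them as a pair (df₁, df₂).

degrees of freedom = [2, 18]

k = 3 groups, N = 21 total
df = (k−1, N−k) = (3−1, 21−3) = (2, 18)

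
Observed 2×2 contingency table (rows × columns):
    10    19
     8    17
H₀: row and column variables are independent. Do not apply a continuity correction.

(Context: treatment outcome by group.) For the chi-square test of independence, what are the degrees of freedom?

degrees of freedom = 1

df = (r−1)(c−1) = (2−1)·(2−1) = 1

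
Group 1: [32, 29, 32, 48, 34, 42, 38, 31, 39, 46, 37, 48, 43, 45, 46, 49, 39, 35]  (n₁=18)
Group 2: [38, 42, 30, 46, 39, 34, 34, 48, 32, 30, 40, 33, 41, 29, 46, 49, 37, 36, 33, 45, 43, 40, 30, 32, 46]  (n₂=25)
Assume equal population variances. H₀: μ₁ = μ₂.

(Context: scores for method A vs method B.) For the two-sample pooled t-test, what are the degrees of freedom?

df = n₁ + n₂ − 2 = 18 + 25 − 2 = 41

degrees of freedom = 41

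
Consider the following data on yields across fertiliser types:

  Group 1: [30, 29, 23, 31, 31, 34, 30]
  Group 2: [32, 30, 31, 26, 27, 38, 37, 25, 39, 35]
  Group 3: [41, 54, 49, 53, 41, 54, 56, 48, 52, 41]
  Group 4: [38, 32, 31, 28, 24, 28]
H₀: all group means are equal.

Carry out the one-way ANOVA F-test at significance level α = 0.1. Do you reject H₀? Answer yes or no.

Group means [29.71, 32.00, 48.90, 30.17], grand mean 36.303
SSB = Σnᵢ(x̄ᵢ−x̄)² = 2301.808; SSW = ΣΣ(x−x̄ᵢ)² = 731.162
MSB = 2301.808/3 = 767.2693; MSW = 731.162/29 = 25.2125
F = MSB/MSW = 30.4321
df = (3, 29)
p-value (upper-tail) = 0.00000
At α=0.1: p < α → reject H₀

reject H₀: yes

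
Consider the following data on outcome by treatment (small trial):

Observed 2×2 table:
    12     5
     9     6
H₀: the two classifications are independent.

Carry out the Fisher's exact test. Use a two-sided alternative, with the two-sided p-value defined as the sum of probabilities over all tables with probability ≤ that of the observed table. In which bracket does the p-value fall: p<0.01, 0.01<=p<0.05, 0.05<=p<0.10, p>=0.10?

Margins: r₁=17, r₂=15, c₁=21, c₂=11, n=32
p_obs = C(17,12)·C(15,9)/C(32,21); sum pmf over tables with pmf ≤ p_obs
p-value (two-sided) = 0.71195
→ bracket: p>=0.10

p-value bracket: p>=0.10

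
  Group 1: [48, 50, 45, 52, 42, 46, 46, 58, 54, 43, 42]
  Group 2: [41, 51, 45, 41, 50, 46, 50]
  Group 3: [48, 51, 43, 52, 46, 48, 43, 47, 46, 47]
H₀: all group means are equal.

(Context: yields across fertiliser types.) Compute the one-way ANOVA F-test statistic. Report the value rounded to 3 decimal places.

Group means [47.82, 46.29, 47.10], grand mean 47.179
SSB = Σnᵢ(x̄ᵢ−x̄)² = 10.142; SSW = ΣΣ(x−x̄ᵢ)² = 453.965
MSB = 10.142/2 = 5.0711; MSW = 453.965/25 = 18.1586
F = MSB/MSW = 0.2793
df = (2, 25)

test statistic = 0.279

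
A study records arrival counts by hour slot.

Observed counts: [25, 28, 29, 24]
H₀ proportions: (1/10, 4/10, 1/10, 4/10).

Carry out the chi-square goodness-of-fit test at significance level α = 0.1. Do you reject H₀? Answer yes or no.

reject H₀: yes

n = 106; E_i = n·p_i = [10.60, 42.40, 10.60, 42.40]
χ² = (25−10.60)²/10.60 + (28−42.40)²/42.40 + (29−10.60)²/10.60 + (24−42.40)²/42.40 = 64.3774
df = 3
p-value (upper-tail) = 0.00000
At α=0.1: p < α → reject H₀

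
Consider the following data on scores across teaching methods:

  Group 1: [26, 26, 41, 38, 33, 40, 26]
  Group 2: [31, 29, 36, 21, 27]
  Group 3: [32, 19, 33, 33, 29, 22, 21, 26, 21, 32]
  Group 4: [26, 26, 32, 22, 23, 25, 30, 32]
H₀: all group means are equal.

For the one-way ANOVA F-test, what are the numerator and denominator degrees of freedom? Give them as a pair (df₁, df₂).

k = 4 groups, N = 30 total
df = (k−1, N−k) = (4−1, 30−4) = (3, 26)

degrees of freedom = [3, 26]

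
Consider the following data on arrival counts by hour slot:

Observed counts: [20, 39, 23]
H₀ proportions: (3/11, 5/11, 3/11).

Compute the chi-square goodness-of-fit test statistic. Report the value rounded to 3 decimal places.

n = 82; E_i = n·p_i = [22.36, 37.27, 22.36]
χ² = (20−22.36)²/22.36 + (39−37.27)²/37.27 + (23−22.36)²/22.36 = 0.3480
df = 2

test statistic = 0.348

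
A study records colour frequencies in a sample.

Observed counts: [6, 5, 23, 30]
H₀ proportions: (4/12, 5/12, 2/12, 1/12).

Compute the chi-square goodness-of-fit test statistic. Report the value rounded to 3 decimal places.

n = 64; E_i = n·p_i = [21.33, 26.67, 10.67, 5.33]
χ² = (6−21.33)²/21.33 + (5−26.67)²/26.67 + (23−10.67)²/10.67 + (30−5.33)²/5.33 = 156.9688
df = 3

test statistic = 156.969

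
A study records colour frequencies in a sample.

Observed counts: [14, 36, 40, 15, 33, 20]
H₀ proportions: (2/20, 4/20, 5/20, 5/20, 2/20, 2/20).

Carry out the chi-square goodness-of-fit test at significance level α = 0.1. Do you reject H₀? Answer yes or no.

reject H₀: yes

n = 158; E_i = n·p_i = [15.80, 31.60, 39.50, 39.50, 15.80, 15.80]
χ² = (14−15.80)²/15.80 + (36−31.60)²/31.60 + (40−39.50)²/39.50 + (15−39.50)²/39.50 + (33−15.80)²/15.80 + (20−15.80)²/15.80 = 35.8608
df = 5
p-value (upper-tail) = 0.00000
At α=0.1: p < α → reject H₀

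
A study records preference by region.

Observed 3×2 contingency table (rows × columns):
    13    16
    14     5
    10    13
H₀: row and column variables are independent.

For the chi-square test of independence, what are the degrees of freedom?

degrees of freedom = 2

df = (r−1)(c−1) = (3−1)·(2−1) = 2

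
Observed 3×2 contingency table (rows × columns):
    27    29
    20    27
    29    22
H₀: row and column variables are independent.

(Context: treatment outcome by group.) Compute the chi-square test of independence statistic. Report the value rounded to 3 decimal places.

Row totals [56, 47, 51], col totals [76, 78], n=154
χ² = (27−27.64)²/27.64 + (29−28.36)²/28.36 + (20−23.19)²/23.19 + (27−23.81)²/23.81 + (29−25.17)²/25.17 + (22−25.83)²/25.83 = 2.0491
df = 2

test statistic = 2.049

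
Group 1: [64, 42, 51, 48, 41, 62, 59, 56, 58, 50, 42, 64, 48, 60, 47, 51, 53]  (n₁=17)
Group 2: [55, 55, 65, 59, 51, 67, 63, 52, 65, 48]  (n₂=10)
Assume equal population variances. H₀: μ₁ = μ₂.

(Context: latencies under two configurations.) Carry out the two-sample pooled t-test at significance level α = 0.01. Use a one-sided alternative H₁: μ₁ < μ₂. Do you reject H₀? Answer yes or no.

reject H₀: no

x̄₁=52.706, s₁=7.622, n₁=17
x̄₂=58.000, s₂=6.733, n₂=10
s_p² = [16·7.622² + 9·6.733²]/25 = 53.5012
SE = √(s_p²·(1/17+1/10)) = 2.9150
t = (52.706−58.000)/2.9150 = -1.8162
df = 25
p-value (one-sided, H₁ less) = 0.04068
At α=0.01: p ≥ α → fail to reject H₀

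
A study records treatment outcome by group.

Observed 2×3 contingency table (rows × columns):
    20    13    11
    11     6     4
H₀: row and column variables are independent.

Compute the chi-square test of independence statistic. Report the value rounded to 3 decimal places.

test statistic = 0.366

Row totals [44, 21], col totals [31, 19, 15], n=65
χ² = (20−20.98)²/20.98 + (13−12.86)²/12.86 + (11−10.15)²/10.15 + (11−10.02)²/10.02 + (6−6.14)²/6.14 + (4−4.85)²/4.85 = 0.3659
df = 2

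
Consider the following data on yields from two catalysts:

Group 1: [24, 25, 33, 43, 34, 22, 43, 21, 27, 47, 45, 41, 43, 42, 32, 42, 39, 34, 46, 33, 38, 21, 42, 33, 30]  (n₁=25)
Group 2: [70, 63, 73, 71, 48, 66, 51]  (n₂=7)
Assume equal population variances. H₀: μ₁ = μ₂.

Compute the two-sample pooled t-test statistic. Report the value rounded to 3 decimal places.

x̄₁=35.200, s₁=8.312, n₁=25
x̄₂=63.143, s₂=9.924, n₂=7
s_p² = [24·8.312² + 6·9.924²]/30 = 74.9619
SE = √(s_p²·(1/25+1/7)) = 3.7023
t = (35.200−63.143)/3.7023 = -7.5474
df = 30

test statistic = -7.547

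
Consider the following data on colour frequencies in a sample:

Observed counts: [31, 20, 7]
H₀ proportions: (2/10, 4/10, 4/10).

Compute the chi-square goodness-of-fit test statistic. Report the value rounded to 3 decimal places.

n = 58; E_i = n·p_i = [11.60, 23.20, 23.20]
χ² = (31−11.60)²/11.60 + (20−23.20)²/23.20 + (7−23.20)²/23.20 = 44.1983
df = 2

test statistic = 44.198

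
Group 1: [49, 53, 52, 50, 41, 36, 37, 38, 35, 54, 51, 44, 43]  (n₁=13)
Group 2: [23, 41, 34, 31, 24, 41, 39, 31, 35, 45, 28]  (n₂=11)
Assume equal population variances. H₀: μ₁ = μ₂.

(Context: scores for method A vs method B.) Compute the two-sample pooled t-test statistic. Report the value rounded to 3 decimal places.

x̄₁=44.846, s₁=6.986, n₁=13
x̄₂=33.818, s₂=7.209, n₂=11
s_p² = [12·6.986² + 10·7.209²]/22 = 50.2422
SE = √(s_p²·(1/13+1/11)) = 2.9038
t = (44.846−33.818)/2.9038 = 3.7977
df = 22

test statistic = 3.798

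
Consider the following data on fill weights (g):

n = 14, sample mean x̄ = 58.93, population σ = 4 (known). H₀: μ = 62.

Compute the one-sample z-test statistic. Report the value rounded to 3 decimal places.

SE = σ/√n = 4/√14 = 1.0690
z = (x̄−μ₀)/SE = (58.93−62)/1.0690 = -2.8717

test statistic = -2.872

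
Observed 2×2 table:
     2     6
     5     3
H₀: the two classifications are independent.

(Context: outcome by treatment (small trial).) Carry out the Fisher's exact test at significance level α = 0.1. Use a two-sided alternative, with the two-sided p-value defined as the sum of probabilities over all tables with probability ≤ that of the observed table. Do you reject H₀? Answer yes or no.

reject H₀: no

Margins: r₁=8, r₂=8, c₁=7, c₂=9, n=16
p_obs = C(8,2)·C(8,5)/C(16,7); sum pmf over tables with pmf ≤ p_obs
p-value (two-sided) = 0.31469
At α=0.1: p ≥ α → fail to reject H₀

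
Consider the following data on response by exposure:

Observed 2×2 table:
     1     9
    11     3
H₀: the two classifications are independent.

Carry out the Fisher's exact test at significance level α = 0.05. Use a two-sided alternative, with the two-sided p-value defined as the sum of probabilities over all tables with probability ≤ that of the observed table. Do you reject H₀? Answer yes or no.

reject H₀: yes

Margins: r₁=10, r₂=14, c₁=12, c₂=12, n=24
p_obs = C(10,1)·C(14,11)/C(24,12); sum pmf over tables with pmf ≤ p_obs
p-value (two-sided) = 0.00276
At α=0.05: p < α → reject H₀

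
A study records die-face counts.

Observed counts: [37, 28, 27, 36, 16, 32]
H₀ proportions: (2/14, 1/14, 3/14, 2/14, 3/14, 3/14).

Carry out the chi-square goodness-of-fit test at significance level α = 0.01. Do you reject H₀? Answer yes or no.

n = 176; E_i = n·p_i = [25.14, 12.57, 37.71, 25.14, 37.71, 37.71]
χ² = (37−25.14)²/25.14 + (28−12.57)²/12.57 + (27−37.71)²/37.71 + (36−25.14)²/25.14 + (16−37.71)²/37.71 + (32−37.71)²/37.71 = 45.6269
df = 5
p-value (upper-tail) = 0.00000
At α=0.01: p < α → reject H₀

reject H₀: yes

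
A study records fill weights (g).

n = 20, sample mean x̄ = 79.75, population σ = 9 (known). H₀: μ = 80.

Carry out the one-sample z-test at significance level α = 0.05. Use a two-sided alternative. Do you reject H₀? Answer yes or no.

SE = σ/√n = 9/√20 = 2.0125
z = (x̄−μ₀)/SE = (79.75−80)/2.0125 = -0.1242
p-value (two-sided) = 0.90114
At α=0.05: p ≥ α → fail to reject H₀

reject H₀: no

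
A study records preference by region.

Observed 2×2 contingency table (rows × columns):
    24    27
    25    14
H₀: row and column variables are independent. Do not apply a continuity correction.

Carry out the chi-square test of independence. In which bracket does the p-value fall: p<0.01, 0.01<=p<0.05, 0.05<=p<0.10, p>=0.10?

Row totals [51, 39], col totals [49, 41], n=90
χ² = (24−27.77)²/27.77 + (27−23.23)²/23.23 + (25−21.23)²/21.23 + (14−17.77)²/17.77 = 2.5884
df = 1
p-value (upper-tail) = 0.10765
→ bracket: p>=0.10

p-value bracket: p>=0.10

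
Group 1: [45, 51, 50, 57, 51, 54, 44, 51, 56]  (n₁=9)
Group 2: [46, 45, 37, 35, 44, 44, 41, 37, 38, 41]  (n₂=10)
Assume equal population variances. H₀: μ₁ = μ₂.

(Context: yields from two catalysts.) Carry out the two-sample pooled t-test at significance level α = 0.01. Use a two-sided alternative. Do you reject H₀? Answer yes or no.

x̄₁=51.000, s₁=4.416, n₁=9
x̄₂=40.800, s₂=3.882, n₂=10
s_p² = [8·4.416² + 9·3.882²]/17 = 17.1529
SE = √(s_p²·(1/9+1/10)) = 1.9029
t = (51.000−40.800)/1.9029 = 5.3601
df = 17
p-value (two-sided) = 0.00005
At α=0.01: p < α → reject H₀

reject H₀: yes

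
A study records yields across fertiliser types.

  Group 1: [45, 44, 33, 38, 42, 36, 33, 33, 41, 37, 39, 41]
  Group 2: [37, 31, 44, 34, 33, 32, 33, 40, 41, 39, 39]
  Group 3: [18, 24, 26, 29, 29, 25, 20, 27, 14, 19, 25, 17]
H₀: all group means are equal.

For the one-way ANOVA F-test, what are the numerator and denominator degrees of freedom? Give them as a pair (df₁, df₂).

degrees of freedom = [2, 32]

k = 3 groups, N = 35 total
df = (k−1, N−k) = (3−1, 35−3) = (2, 32)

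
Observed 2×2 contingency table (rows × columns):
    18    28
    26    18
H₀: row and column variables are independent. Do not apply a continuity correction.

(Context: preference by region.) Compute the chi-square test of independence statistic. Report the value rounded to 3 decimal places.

test statistic = 3.586

Row totals [46, 44], col totals [44, 46], n=90
χ² = (18−22.49)²/22.49 + (28−23.51)²/23.51 + (26−21.51)²/21.51 + (18−22.49)²/22.49 = 3.5858
df = 1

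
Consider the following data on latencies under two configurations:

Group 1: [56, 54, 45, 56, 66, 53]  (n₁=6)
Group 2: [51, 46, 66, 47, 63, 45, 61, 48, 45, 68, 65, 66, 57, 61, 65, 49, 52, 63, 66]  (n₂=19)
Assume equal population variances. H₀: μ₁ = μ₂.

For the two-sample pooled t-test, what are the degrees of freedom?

degrees of freedom = 23

df = n₁ + n₂ − 2 = 6 + 19 − 2 = 23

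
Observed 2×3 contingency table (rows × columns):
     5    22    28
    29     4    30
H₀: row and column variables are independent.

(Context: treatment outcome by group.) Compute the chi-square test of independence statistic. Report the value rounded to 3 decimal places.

Row totals [55, 63], col totals [34, 26, 58], n=118
χ² = (5−15.85)²/15.85 + (22−12.12)²/12.12 + (28−27.03)²/27.03 + (29−18.15)²/18.15 + (4−13.88)²/13.88 + (30−30.97)²/30.97 = 29.0629
df = 2

test statistic = 29.063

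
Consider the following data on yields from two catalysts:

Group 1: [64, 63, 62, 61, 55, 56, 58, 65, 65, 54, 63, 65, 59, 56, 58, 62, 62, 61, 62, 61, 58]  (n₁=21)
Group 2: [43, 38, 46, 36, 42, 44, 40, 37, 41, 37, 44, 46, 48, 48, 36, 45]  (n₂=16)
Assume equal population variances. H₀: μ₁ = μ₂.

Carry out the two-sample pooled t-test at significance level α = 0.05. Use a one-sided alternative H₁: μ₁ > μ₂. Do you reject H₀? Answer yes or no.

reject H₀: yes

x̄₁=60.476, s₁=3.386, n₁=21
x̄₂=41.938, s₂=4.203, n₂=16
s_p² = [20·3.386² + 15·4.203²]/35 = 14.1193
SE = √(s_p²·(1/21+1/16)) = 1.2469
t = (60.476−41.938)/1.2469 = 14.8676
df = 35
p-value (one-sided, H₁ greater) = 0.00000
At α=0.05: p < α → reject H₀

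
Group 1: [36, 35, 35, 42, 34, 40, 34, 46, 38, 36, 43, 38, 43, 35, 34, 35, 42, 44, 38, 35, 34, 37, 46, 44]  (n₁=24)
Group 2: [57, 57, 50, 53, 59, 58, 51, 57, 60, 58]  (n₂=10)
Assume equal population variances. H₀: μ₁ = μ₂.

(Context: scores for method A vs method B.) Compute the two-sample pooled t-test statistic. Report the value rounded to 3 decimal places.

x̄₁=38.500, s₁=4.160, n₁=24
x̄₂=56.000, s₂=3.432, n₂=10
s_p² = [23·4.160² + 9·3.432²]/32 = 15.7500
SE = √(s_p²·(1/24+1/10)) = 1.4937
t = (38.500−56.000)/1.4937 = -11.7156
df = 32

test statistic = -11.716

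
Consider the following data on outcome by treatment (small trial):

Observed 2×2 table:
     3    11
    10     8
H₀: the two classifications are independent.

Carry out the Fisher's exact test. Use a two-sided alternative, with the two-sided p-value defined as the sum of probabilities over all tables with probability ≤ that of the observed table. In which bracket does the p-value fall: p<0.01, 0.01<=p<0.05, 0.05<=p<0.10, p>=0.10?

p-value bracket: 0.05<=p<0.10

Margins: r₁=14, r₂=18, c₁=13, c₂=19, n=32
p_obs = C(14,3)·C(18,10)/C(32,13); sum pmf over tables with pmf ≤ p_obs
p-value (two-sided) = 0.07511
→ bracket: 0.05<=p<0.10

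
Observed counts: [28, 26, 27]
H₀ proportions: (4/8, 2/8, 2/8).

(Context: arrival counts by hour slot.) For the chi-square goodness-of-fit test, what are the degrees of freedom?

df = k − 1 = 3 − 1 = 2

degrees of freedom = 2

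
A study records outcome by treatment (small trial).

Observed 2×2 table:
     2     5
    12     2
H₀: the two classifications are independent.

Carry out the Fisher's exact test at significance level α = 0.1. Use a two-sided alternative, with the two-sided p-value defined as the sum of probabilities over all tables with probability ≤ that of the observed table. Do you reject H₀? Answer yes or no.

reject H₀: yes

Margins: r₁=7, r₂=14, c₁=14, c₂=7, n=21
p_obs = C(7,2)·C(14,12)/C(21,14); sum pmf over tables with pmf ≤ p_obs
p-value (two-sided) = 0.01729
At α=0.1: p < α → reject H₀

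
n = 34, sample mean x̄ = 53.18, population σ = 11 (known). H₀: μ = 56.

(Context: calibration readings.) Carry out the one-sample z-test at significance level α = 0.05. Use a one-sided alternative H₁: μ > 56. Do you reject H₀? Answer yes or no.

reject H₀: no

SE = σ/√n = 11/√34 = 1.8865
z = (x̄−μ₀)/SE = (53.18−56)/1.8865 = -1.4948
p-value (one-sided, H₁ greater) = 0.93252
At α=0.05: p ≥ α → fail to reject H₀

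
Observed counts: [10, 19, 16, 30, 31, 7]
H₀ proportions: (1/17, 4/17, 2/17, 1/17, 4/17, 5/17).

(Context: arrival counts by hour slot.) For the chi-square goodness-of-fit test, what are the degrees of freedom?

df = k − 1 = 6 − 1 = 5

degrees of freedom = 5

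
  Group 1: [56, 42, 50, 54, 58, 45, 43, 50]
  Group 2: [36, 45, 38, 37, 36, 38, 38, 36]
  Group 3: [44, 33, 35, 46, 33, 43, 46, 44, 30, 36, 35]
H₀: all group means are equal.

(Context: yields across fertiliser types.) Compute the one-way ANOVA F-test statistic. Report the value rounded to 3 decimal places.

test statistic = 13.055

Group means [49.75, 38.00, 38.64], grand mean 41.741
SSB = Σnᵢ(x̄ᵢ−x̄)² = 731.140; SSW = ΣΣ(x−x̄ᵢ)² = 672.045
MSB = 731.140/2 = 365.5699; MSW = 672.045/24 = 28.0019
F = MSB/MSW = 13.0552
df = (2, 24)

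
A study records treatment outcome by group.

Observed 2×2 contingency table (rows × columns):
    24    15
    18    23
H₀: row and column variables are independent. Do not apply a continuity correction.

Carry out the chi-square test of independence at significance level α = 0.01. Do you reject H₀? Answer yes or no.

reject H₀: no

Row totals [39, 41], col totals [42, 38], n=80
χ² = (24−20.48)²/20.48 + (15−18.52)²/18.52 + (18−21.52)²/21.52 + (23−19.48)²/19.48 = 2.4929
df = 1
p-value (upper-tail) = 0.11436
At α=0.01: p ≥ α → fail to reject H₀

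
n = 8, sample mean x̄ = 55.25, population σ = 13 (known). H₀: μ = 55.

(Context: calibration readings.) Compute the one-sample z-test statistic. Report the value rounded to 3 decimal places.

SE = σ/√n = 13/√8 = 4.5962
z = (x̄−μ₀)/SE = (55.25−55)/4.5962 = 0.0544

test statistic = 0.054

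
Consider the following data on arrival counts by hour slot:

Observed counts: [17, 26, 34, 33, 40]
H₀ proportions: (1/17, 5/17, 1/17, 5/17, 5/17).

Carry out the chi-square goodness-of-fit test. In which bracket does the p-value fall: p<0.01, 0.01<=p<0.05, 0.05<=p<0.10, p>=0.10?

n = 150; E_i = n·p_i = [8.82, 44.12, 8.82, 44.12, 44.12]
χ² = (17−8.82)²/8.82 + (26−44.12)²/44.12 + (34−8.82)²/8.82 + (33−44.12)²/44.12 + (40−44.12)²/44.12 = 90.0400
df = 4
p-value (upper-tail) = 0.00000
→ bracket: p<0.01

p-value bracket: p<0.01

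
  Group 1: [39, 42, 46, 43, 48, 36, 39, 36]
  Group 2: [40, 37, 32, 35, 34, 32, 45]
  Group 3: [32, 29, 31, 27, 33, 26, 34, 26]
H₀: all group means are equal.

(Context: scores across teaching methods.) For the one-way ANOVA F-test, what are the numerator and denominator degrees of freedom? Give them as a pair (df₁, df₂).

k = 3 groups, N = 23 total
df = (k−1, N−k) = (3−1, 23−3) = (2, 20)

degrees of freedom = [2, 20]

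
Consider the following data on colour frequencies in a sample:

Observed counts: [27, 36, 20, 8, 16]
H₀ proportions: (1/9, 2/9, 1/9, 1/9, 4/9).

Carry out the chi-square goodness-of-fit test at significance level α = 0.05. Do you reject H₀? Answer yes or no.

reject H₀: yes

n = 107; E_i = n·p_i = [11.89, 23.78, 11.89, 11.89, 47.56]
χ² = (27−11.89)²/11.89 + (36−23.78)²/23.78 + (20−11.89)²/11.89 + (8−11.89)²/11.89 + (16−47.56)²/47.56 = 53.2336
df = 4
p-value (upper-tail) = 0.00000
At α=0.05: p < α → reject H₀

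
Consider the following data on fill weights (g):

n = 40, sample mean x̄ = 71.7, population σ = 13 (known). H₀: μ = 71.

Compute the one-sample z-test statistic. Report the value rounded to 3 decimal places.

test statistic = 0.341

SE = σ/√n = 13/√40 = 2.0555
z = (x̄−μ₀)/SE = (71.7−71)/2.0555 = 0.3406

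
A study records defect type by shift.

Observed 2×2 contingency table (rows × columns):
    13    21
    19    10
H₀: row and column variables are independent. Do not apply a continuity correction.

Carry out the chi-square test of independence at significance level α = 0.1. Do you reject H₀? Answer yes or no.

reject H₀: yes

Row totals [34, 29], col totals [32, 31], n=63
χ² = (13−17.27)²/17.27 + (21−16.73)²/16.73 + (19−14.73)²/14.73 + (10−14.27)²/14.27 = 4.6608
df = 1
p-value (upper-tail) = 0.03086
At α=0.1: p < α → reject H₀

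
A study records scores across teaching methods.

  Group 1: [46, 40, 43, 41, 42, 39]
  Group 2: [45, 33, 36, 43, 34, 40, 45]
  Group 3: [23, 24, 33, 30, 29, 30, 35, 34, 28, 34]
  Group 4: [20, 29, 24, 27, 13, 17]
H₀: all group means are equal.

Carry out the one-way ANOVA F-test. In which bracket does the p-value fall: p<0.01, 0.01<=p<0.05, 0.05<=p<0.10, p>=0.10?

Group means [41.83, 39.43, 30.00, 21.67], grand mean 33.000
SSB = Σnᵢ(x̄ᵢ−x̄)² = 1618.119; SSW = ΣΣ(x−x̄ᵢ)² = 531.881
MSB = 1618.119/3 = 539.3730; MSW = 531.881/25 = 21.2752
F = MSB/MSW = 25.3521
df = (3, 25)
p-value (upper-tail) = 0.00000
→ bracket: p<0.01

p-value bracket: p<0.01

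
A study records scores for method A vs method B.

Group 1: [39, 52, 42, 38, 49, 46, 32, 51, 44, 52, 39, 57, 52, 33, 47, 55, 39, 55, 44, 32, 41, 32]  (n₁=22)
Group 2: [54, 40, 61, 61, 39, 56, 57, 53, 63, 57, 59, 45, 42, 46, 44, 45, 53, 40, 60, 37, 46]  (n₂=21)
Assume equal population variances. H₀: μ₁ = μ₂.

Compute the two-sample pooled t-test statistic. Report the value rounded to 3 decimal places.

x̄₁=44.136, s₁=8.067, n₁=22
x̄₂=50.381, s₂=8.453, n₂=21
s_p² = [21·8.067² + 20·8.453²]/41 = 68.1840
SE = √(s_p²·(1/22+1/21)) = 2.5192
t = (44.136−50.381)/2.5192 = -2.4788
df = 41

test statistic = -2.479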